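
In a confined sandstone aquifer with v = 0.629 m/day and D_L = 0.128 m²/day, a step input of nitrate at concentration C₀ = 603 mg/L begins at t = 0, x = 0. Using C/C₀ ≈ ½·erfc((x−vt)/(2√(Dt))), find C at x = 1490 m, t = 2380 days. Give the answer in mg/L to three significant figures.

For a continuous step input, C/C₀ ≈ ½·erfc((x−vt)/(2√(Dt))).
vt = 0.629 × 2380 = 1497.02 m and 2√(Dt) = 2√(0.128 × 2380) = 34.91 m.
Argument (x−vt)/(2√(Dt)) = (1490 − 1497.02)/34.91 = -0.2011; ½·erfc(-0.2011) = 0.6119.
C = 603 × 0.6119 = 369 mg/L.

369 mg/L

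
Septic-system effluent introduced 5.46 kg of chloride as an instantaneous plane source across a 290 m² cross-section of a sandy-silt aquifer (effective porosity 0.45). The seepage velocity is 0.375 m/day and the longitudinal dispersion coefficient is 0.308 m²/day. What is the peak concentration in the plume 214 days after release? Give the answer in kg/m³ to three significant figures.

0.00145 kg/m³

The peak of an instantaneous 1D plume sits at x = vt; there the Gaussian factor is 1 and C_max = M/(n_e·A·√(4πDt)), where n_e·A is the pore area the mass is dissolved in.
√(4πDt) = √(4π × 0.308 × 214) = 28.78 m, so C_max = 5.46/(0.45 × 290 × 28.78) = 0.00145 kg/m³.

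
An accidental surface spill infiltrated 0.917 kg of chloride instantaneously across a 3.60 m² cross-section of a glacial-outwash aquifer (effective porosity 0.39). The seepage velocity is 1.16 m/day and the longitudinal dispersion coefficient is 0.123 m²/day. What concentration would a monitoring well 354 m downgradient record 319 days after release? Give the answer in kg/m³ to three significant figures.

For an instantaneous plane source, C(x,t) = M/(n_e·A·√(4πDt)) · exp(−(x−vt)²/(4Dt)), with n_e·A the pore (flow) area.
Plume center vt = 1.16 × 319 = 370.04 m, so the well at 354 m is 16.04 m upgradient of the peak.
√(4πDt) = 22.21 m, giving peak height M/(n_e·A·√(4πDt)) = 0.917/(0.39 × 3.60 × 22.21) = 0.02941 kg/m³.
(x−vt)²/(4Dt) = (-16.04)²/(4 × 0.123 × 319) = 1.639; exp(−1.639) = 0.1942.
C = 0.02941 × 0.1942 = 0.00571 kg/m³.

0.00571 kg/m³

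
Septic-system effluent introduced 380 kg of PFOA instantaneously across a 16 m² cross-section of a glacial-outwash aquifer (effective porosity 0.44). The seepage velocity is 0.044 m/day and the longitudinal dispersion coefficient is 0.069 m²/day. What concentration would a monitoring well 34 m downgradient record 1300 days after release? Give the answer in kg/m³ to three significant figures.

0.359 kg/m³

For an instantaneous plane source, C(x,t) = M/(n_e·A·√(4πDt)) · exp(−(x−vt)²/(4Dt)), with n_e·A the pore (flow) area.
Plume center vt = 0.044 × 1300 = 57.2 m, so the well at 34 m is 23.2 m upgradient of the peak.
√(4πDt) = 33.57 m, giving peak height M/(n_e·A·√(4πDt)) = 380/(0.44 × 16 × 33.57) = 1.608 kg/m³.
(x−vt)²/(4Dt) = (-23.2)²/(4 × 0.069 × 1300) = 1.500; exp(−1.500) = 0.2231.
C = 1.608 × 0.2231 = 0.359 kg/m³.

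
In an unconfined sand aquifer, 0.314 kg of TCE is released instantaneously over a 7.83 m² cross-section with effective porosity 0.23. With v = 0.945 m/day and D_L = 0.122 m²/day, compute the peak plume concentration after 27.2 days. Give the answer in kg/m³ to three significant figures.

0.0270 kg/m³

The peak of an instantaneous 1D plume sits at x = vt; there the Gaussian factor is 1 and C_max = M/(n_e·A·√(4πDt)), where n_e·A is the pore area the mass is dissolved in.
√(4πDt) = √(4π × 0.122 × 27.2) = 6.458 m, so C_max = 0.314/(0.23 × 7.83 × 6.458) = 0.0270 kg/m³.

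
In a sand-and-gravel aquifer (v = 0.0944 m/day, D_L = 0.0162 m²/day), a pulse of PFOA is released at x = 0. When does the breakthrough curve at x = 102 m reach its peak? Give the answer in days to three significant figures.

1080 days

For the 1D instantaneous-source solution, setting ∂C/∂t = 0 at fixed x gives v²t² + 2Dt − x² = 0, so t = (√(D² + v²x²) − D)/v².
√(D² + v²x²) = √(0.0162² + 0.0944² × 102²) = 9.629; v² = 0.00891136.
t = (9.629 − 0.0162)/0.00891136 = 1080 days (vs. the pure-advection estimate x/v = 1080 d).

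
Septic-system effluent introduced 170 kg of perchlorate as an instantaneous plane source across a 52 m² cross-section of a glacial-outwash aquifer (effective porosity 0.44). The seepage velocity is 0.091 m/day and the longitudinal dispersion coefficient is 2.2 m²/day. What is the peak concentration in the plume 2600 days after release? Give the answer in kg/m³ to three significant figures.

0.0277 kg/m³

The peak of an instantaneous 1D plume sits at x = vt; there the Gaussian factor is 1 and C_max = M/(n_e·A·√(4πDt)), where n_e·A is the pore area the mass is dissolved in.
√(4πDt) = √(4π × 2.2 × 2600) = 268.1 m, so C_max = 170/(0.44 × 52 × 268.1) = 0.0277 kg/m³.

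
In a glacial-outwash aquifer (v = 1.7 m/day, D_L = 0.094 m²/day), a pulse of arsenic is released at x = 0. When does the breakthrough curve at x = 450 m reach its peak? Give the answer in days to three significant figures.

For the 1D instantaneous-source solution, setting ∂C/∂t = 0 at fixed x gives v²t² + 2Dt − x² = 0, so t = (√(D² + v²x²) − D)/v².
√(D² + v²x²) = √(0.094² + 1.7² × 450²) = 765.0; v² = 2.89.
t = (765.0 − 0.094)/2.89 = 265 days (vs. the pure-advection estimate x/v = 265 d).

265 days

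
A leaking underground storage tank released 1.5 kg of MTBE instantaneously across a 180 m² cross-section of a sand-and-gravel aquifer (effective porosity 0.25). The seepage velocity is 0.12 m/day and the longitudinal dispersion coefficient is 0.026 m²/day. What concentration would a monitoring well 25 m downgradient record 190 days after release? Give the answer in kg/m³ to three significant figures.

For an instantaneous plane source, C(x,t) = M/(n_e·A·√(4πDt)) · exp(−(x−vt)²/(4Dt)), with n_e·A the pore (flow) area.
Plume center vt = 0.12 × 190 = 22.8 m, so the well at 25 m is 2.2 m downgradient of the peak.
√(4πDt) = 7.879 m, giving peak height M/(n_e·A·√(4πDt)) = 1.5/(0.25 × 180 × 7.879) = 0.004231 kg/m³.
(x−vt)²/(4Dt) = (2.2)²/(4 × 0.026 × 190) = 0.2449; exp(−0.2449) = 0.7828.
C = 0.004231 × 0.7828 = 0.00331 kg/m³.

0.00331 kg/m³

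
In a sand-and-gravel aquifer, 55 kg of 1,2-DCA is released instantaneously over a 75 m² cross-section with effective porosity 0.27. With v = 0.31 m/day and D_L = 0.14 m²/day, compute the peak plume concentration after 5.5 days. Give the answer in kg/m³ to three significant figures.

The peak of an instantaneous 1D plume sits at x = vt; there the Gaussian factor is 1 and C_max = M/(n_e·A·√(4πDt)), where n_e·A is the pore area the mass is dissolved in.
√(4πDt) = √(4π × 0.14 × 5.5) = 3.111 m, so C_max = 55/(0.27 × 75 × 3.111) = 0.873 kg/m³.

0.873 kg/m³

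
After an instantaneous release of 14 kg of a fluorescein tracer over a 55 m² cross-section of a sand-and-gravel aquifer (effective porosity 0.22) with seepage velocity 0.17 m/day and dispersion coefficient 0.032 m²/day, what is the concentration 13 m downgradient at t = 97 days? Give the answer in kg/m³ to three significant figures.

For an instantaneous plane source, C(x,t) = M/(n_e·A·√(4πDt)) · exp(−(x−vt)²/(4Dt)), with n_e·A the pore (flow) area.
Plume center vt = 0.17 × 97 = 16.49 m, so the well at 13 m is 3.49 m upgradient of the peak.
√(4πDt) = 6.245 m, giving peak height M/(n_e·A·√(4πDt)) = 14/(0.22 × 55 × 6.245) = 0.1853 kg/m³.
(x−vt)²/(4Dt) = (-3.49)²/(4 × 0.032 × 97) = 0.9810; exp(−0.9810) = 0.3749.
C = 0.1853 × 0.3749 = 0.0695 kg/m³.

0.0695 kg/m³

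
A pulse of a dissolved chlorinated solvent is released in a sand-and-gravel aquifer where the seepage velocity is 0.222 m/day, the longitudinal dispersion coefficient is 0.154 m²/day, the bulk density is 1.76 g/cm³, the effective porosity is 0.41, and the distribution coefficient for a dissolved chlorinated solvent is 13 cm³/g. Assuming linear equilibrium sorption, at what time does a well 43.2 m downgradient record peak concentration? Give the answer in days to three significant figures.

10900 days

Retardation factor R = 1 + ρ_b·K_d/n = 1 + 1.76 × 13/0.41 = 56.80.
Sorption retards both mechanisms: v_R = v/R = 0.003908 m/day, D_R = D/R = 0.002711 m²/day.
Peak time from v_R²t² + 2D_R t − x² = 0: t = (√(D_R² + v_R²x²) − D_R)/v_R².
√(D_R² + v_R²x²) = √(0.002711² + 0.003908² × 43.2²) = 0.1688; v_R² = 1.527e-05.
t = (0.1688 − 0.002711)/1.527e-05 = 10900 days.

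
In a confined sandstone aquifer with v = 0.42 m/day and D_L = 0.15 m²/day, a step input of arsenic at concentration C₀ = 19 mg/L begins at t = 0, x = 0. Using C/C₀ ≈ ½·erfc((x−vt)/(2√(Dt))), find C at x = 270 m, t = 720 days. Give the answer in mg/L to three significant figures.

18.7 mg/L

For a continuous step input, C/C₀ ≈ ½·erfc((x−vt)/(2√(Dt))).
vt = 0.42 × 720 = 302.4 m and 2√(Dt) = 2√(0.15 × 720) = 20.78 m.
Argument (x−vt)/(2√(Dt)) = (270 − 302.4)/20.78 = -1.559; ½·erfc(-1.559) = 0.9863.
C = 19 × 0.9863 = 18.7 mg/L.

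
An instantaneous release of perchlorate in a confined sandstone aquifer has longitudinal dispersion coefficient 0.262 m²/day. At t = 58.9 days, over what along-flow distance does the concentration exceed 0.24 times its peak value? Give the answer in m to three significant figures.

18.8 m

The plume is Gaussian with σ = √(2Dt) = √(2 × 0.262 × 58.9) = 5.556 m.
C/C_peak = exp(−Δx²/(2σ²)) = 0.24 ⇒ Δx = σ·√(−2 ln 0.24) = 5.556 × 1.689 = 9.384 m.
Width = 2Δx = 18.8 m.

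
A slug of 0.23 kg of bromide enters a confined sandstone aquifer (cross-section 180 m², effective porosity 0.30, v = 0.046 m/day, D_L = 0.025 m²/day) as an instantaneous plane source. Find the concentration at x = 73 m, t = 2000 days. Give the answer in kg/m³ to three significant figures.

2.79e-05 kg/m³

For an instantaneous plane source, C(x,t) = M/(n_e·A·√(4πDt)) · exp(−(x−vt)²/(4Dt)), with n_e·A the pore (flow) area.
Plume center vt = 0.046 × 2000 = 92 m, so the well at 73 m is 19 m upgradient of the peak.
√(4πDt) = 25.07 m, giving peak height M/(n_e·A·√(4πDt)) = 0.23/(0.30 × 180 × 25.07) = 0.0001699 kg/m³.
(x−vt)²/(4Dt) = (-19)²/(4 × 0.025 × 2000) = 1.805; exp(−1.805) = 0.1645.
C = 0.0001699 × 0.1645 = 2.79e-05 kg/m³.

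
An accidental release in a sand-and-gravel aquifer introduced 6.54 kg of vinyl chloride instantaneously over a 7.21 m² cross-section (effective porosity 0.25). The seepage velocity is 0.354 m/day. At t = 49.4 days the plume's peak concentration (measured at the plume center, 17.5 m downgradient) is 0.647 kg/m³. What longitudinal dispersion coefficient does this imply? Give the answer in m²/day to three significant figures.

0.0507 m²/day

At the plume center C_max = M/(n_e·A·√(4πDt)), so D = M²/(4πt·(n_e·A·C_max)²).
n_e·A·C_max = 0.25 × 7.21 × 0.647 = 1.166 kg/m.
D = 6.54²/(4π × 49.4 × 1.166²) = 0.0507 m²/day.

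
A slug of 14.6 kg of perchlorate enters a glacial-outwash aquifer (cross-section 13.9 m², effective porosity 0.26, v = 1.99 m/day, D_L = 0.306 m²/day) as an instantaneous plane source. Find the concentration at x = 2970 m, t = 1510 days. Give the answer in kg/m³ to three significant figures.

For an instantaneous plane source, C(x,t) = M/(n_e·A·√(4πDt)) · exp(−(x−vt)²/(4Dt)), with n_e·A the pore (flow) area.
Plume center vt = 1.99 × 1510 = 3004.9 m, so the well at 2970 m is 34.9 m upgradient of the peak.
√(4πDt) = 76.20 m, giving peak height M/(n_e·A·√(4πDt)) = 14.6/(0.26 × 13.9 × 76.20) = 0.05302 kg/m³.
(x−vt)²/(4Dt) = (-34.9)²/(4 × 0.306 × 1510) = 0.6590; exp(−0.6590) = 0.5174.
C = 0.05302 × 0.5174 = 0.0274 kg/m³.

0.0274 kg/m³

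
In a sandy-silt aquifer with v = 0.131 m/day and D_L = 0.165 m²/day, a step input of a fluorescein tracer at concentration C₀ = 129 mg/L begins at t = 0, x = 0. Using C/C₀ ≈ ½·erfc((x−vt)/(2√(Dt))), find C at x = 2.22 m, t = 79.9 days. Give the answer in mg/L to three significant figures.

For a continuous step input, C/C₀ ≈ ½·erfc((x−vt)/(2√(Dt))).
vt = 0.131 × 79.9 = 10.4669 m and 2√(Dt) = 2√(0.165 × 79.9) = 7.262 m.
Argument (x−vt)/(2√(Dt)) = (2.22 − 10.4669)/7.262 = -1.136; ½·erfc(-1.136) = 0.9459.
C = 129 × 0.9459 = 122 mg/L.

122 mg/L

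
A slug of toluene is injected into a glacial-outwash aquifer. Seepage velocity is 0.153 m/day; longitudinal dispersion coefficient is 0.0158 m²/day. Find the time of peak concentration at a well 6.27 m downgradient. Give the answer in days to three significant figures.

For the 1D instantaneous-source solution, setting ∂C/∂t = 0 at fixed x gives v²t² + 2Dt − x² = 0, so t = (√(D² + v²x²) − D)/v².
√(D² + v²x²) = √(0.0158² + 0.153² × 6.27²) = 0.9594; v² = 0.023409.
t = (0.9594 − 0.0158)/0.023409 = 40.3 days (vs. the pure-advection estimate x/v = 41.0 d).

40.3 days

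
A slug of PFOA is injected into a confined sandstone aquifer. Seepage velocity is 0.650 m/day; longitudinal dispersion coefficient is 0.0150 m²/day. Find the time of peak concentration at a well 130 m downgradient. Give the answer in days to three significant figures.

For the 1D instantaneous-source solution, setting ∂C/∂t = 0 at fixed x gives v²t² + 2Dt − x² = 0, so t = (√(D² + v²x²) − D)/v².
√(D² + v²x²) = √(0.0150² + 0.650² × 130²) = 84.50; v² = 0.4225.
t = (84.50 − 0.0150)/0.4225 = 200 days (vs. the pure-advection estimate x/v = 200 d).

200 days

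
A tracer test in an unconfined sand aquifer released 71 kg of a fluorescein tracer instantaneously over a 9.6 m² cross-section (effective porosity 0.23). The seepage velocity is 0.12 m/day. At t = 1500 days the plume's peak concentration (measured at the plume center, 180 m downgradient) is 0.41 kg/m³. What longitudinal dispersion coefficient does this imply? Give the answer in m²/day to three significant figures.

0.326 m²/day

At the plume center C_max = M/(n_e·A·√(4πDt)), so D = M²/(4πt·(n_e·A·C_max)²).
n_e·A·C_max = 0.23 × 9.6 × 0.41 = 0.9053 kg/m.
D = 71²/(4π × 1500 × 0.9053²) = 0.326 m²/day.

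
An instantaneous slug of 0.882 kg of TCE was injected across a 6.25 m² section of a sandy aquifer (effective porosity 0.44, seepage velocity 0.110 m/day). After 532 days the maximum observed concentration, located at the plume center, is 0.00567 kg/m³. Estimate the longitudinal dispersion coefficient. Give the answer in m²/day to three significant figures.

0.479 m²/day

At the plume center C_max = M/(n_e·A·√(4πDt)), so D = M²/(4πt·(n_e·A·C_max)²).
n_e·A·C_max = 0.44 × 6.25 × 0.00567 = 0.01559 kg/m.
D = 0.882²/(4π × 532 × 0.01559²) = 0.479 m²/day.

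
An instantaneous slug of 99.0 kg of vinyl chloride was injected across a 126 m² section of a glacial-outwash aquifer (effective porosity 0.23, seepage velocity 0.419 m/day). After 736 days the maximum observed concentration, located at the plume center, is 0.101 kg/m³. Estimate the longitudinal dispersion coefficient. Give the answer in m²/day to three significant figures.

At the plume center C_max = M/(n_e·A·√(4πDt)), so D = M²/(4πt·(n_e·A·C_max)²).
n_e·A·C_max = 0.23 × 126 × 0.101 = 2.927 kg/m.
D = 99.0²/(4π × 736 × 2.927²) = 0.124 m²/day.

0.124 m²/day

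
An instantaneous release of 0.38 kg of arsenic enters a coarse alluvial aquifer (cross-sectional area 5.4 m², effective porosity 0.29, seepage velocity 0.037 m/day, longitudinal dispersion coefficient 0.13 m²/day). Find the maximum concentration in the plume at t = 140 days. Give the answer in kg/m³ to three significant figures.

The peak of an instantaneous 1D plume sits at x = vt; there the Gaussian factor is 1 and C_max = M/(n_e·A·√(4πDt)), where n_e·A is the pore area the mass is dissolved in.
√(4πDt) = √(4π × 0.13 × 140) = 15.12 m, so C_max = 0.38/(0.29 × 5.4 × 15.12) = 0.0160 kg/m³.

0.0160 kg/m³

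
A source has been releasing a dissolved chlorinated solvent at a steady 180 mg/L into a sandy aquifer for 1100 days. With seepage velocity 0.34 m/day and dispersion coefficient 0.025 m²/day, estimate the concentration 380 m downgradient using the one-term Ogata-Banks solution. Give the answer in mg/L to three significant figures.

For a continuous step input, C/C₀ ≈ ½·erfc((x−vt)/(2√(Dt))).
vt = 0.34 × 1100 = 374 m and 2√(Dt) = 2√(0.025 × 1100) = 10.49 m.
Argument (x−vt)/(2√(Dt)) = (380 − 374)/10.49 = 0.5720; ½·erfc(0.5720) = 0.2093.
C = 180 × 0.2093 = 37.7 mg/L.

37.7 mg/L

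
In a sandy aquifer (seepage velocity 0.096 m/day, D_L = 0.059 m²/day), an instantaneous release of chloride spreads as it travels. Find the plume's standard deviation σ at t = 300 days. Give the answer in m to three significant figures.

Dispersive spreading gives a Gaussian with σ² = 2Dt; advection only shifts the center.
σ = √(2 × 0.059 × 300) = 5.95 m.

5.95 m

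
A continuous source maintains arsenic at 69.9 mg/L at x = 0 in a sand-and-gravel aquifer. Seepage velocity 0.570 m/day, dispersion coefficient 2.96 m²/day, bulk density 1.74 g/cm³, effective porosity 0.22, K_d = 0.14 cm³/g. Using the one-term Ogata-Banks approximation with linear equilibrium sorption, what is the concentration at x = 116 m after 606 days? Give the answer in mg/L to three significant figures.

Retardation factor R = 1 + ρ_b·K_d/n = 1 + 1.74 × 0.14/0.22 = 2.107.
Sorption retards both mechanisms: v_R = v/R = 0.2705 m/day, D_R = D/R = 1.405 m²/day.
v_R·t = 0.2705 × 606 = 163.923 m; 2√(D_R t) = 58.36 m; argument = (116 − 163.923)/58.36 = -0.8212.
C = C₀ × ½·erfc(-0.8212) = 69.9 × 0.8773 = 61.3 mg/L.

61.3 mg/L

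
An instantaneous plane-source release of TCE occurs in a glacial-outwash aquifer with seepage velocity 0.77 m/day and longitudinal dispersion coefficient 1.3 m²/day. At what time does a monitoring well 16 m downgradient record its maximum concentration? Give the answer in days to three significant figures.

18.7 days

For the 1D instantaneous-source solution, setting ∂C/∂t = 0 at fixed x gives v²t² + 2Dt − x² = 0, so t = (√(D² + v²x²) − D)/v².
√(D² + v²x²) = √(1.3² + 0.77² × 16²) = 12.39; v² = 0.5929.
t = (12.39 − 1.3)/0.5929 = 18.7 days (vs. the pure-advection estimate x/v = 20.8 d).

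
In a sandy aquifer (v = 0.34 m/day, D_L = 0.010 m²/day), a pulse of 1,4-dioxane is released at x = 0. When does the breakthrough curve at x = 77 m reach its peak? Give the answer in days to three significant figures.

226 days

For the 1D instantaneous-source solution, setting ∂C/∂t = 0 at fixed x gives v²t² + 2Dt − x² = 0, so t = (√(D² + v²x²) − D)/v².
√(D² + v²x²) = √(0.010² + 0.34² × 77²) = 26.18; v² = 0.1156.
t = (26.18 − 0.010)/0.1156 = 226 days (vs. the pure-advection estimate x/v = 226 d).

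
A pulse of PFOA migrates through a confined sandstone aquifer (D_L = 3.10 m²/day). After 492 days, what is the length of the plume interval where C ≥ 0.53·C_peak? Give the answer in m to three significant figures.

124 m

The plume is Gaussian with σ = √(2Dt) = √(2 × 3.10 × 492) = 55.23 m.
C/C_peak = exp(−Δx²/(2σ²)) = 0.53 ⇒ Δx = σ·√(−2 ln 0.53) = 55.23 × 1.127 = 62.24 m.
Width = 2Δx = 124 m.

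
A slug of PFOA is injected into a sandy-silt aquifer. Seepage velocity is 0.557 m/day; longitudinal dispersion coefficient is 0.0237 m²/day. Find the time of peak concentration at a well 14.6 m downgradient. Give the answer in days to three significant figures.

26.1 days

For the 1D instantaneous-source solution, setting ∂C/∂t = 0 at fixed x gives v²t² + 2Dt − x² = 0, so t = (√(D² + v²x²) − D)/v².
√(D² + v²x²) = √(0.0237² + 0.557² × 14.6²) = 8.132; v² = 0.310249.
t = (8.132 − 0.0237)/0.310249 = 26.1 days (vs. the pure-advection estimate x/v = 26.2 d).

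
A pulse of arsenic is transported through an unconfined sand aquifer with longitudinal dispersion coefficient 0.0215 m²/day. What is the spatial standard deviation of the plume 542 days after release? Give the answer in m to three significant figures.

4.83 m

Dispersive spreading gives a Gaussian with σ² = 2Dt; advection only shifts the center.
σ = √(2 × 0.0215 × 542) = 4.83 m.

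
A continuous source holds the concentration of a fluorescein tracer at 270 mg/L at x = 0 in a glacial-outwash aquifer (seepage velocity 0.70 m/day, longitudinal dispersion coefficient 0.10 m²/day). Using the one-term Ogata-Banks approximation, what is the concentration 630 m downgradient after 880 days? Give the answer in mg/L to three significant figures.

For a continuous step input, C/C₀ ≈ ½·erfc((x−vt)/(2√(Dt))).
vt = 0.70 × 880 = 616 m and 2√(Dt) = 2√(0.10 × 880) = 18.76 m.
Argument (x−vt)/(2√(Dt)) = (630 − 616)/18.76 = 0.7463; ½·erfc(0.7463) = 0.1456.
C = 270 × 0.1456 = 39.3 mg/L.

39.3 mg/L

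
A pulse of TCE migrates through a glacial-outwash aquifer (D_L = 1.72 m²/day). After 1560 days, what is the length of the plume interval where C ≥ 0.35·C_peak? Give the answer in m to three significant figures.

The plume is Gaussian with σ = √(2Dt) = √(2 × 1.72 × 1560) = 73.26 m.
C/C_peak = exp(−Δx²/(2σ²)) = 0.35 ⇒ Δx = σ·√(−2 ln 0.35) = 73.26 × 1.449 = 106.2 m.
Width = 2Δx = 212 m.

212 m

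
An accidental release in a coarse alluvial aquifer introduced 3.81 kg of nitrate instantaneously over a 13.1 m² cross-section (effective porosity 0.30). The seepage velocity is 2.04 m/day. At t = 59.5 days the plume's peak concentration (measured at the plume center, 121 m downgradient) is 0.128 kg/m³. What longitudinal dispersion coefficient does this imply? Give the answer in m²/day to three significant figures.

At the plume center C_max = M/(n_e·A·√(4πDt)), so D = M²/(4πt·(n_e·A·C_max)²).
n_e·A·C_max = 0.30 × 13.1 × 0.128 = 0.5030 kg/m.
D = 3.81²/(4π × 59.5 × 0.5030²) = 0.0767 m²/day.

0.0767 m²/day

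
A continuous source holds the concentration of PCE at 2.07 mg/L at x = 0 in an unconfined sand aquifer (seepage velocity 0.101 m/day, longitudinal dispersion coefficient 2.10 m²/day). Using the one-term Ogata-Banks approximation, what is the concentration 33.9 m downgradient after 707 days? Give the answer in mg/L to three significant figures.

For a continuous step input, C/C₀ ≈ ½·erfc((x−vt)/(2√(Dt))).
vt = 0.101 × 707 = 71.407 m and 2√(Dt) = 2√(2.10 × 707) = 77.06 m.
Argument (x−vt)/(2√(Dt)) = (33.9 − 71.407)/77.06 = -0.4867; ½·erfc(-0.4867) = 0.7544.
C = 2.07 × 0.7544 = 1.56 mg/L.

1.56 mg/L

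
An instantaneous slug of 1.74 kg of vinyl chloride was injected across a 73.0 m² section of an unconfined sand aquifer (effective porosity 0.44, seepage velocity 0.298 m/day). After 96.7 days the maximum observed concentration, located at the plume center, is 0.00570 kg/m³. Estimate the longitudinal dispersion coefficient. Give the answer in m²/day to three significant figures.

0.0743 m²/day

At the plume center C_max = M/(n_e·A·√(4πDt)), so D = M²/(4πt·(n_e·A·C_max)²).
n_e·A·C_max = 0.44 × 73.0 × 0.00570 = 0.1831 kg/m.
D = 1.74²/(4π × 96.7 × 0.1831²) = 0.0743 m²/day.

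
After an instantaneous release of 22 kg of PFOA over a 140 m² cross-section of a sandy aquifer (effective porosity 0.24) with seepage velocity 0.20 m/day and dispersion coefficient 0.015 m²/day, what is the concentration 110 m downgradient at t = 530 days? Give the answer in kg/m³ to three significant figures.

For an instantaneous plane source, C(x,t) = M/(n_e·A·√(4πDt)) · exp(−(x−vt)²/(4Dt)), with n_e·A the pore (flow) area.
Plume center vt = 0.20 × 530 = 106 m, so the well at 110 m is 4 m downgradient of the peak.
√(4πDt) = 9.995 m, giving peak height M/(n_e·A·√(4πDt)) = 22/(0.24 × 140 × 9.995) = 0.06551 kg/m³.
(x−vt)²/(4Dt) = (4)²/(4 × 0.015 × 530) = 0.5031; exp(−0.5031) = 0.6047.
C = 0.06551 × 0.6047 = 0.0396 kg/m³.

0.0396 kg/m³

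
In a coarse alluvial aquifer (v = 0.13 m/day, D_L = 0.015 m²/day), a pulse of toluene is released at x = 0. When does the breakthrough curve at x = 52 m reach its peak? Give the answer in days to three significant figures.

399 days

For the 1D instantaneous-source solution, setting ∂C/∂t = 0 at fixed x gives v²t² + 2Dt − x² = 0, so t = (√(D² + v²x²) − D)/v².
√(D² + v²x²) = √(0.015² + 0.13² × 52²) = 6.760; v² = 0.0169.
t = (6.760 − 0.015)/0.0169 = 399 days (vs. the pure-advection estimate x/v = 400 d).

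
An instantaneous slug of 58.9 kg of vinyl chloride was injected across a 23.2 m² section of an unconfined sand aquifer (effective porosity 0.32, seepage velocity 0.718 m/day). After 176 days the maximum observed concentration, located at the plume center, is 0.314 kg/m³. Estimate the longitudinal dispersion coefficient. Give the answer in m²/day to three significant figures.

At the plume center C_max = M/(n_e·A·√(4πDt)), so D = M²/(4πt·(n_e·A·C_max)²).
n_e·A·C_max = 0.32 × 23.2 × 0.314 = 2.331 kg/m.
D = 58.9²/(4π × 176 × 2.331²) = 0.289 m²/day.

0.289 m²/day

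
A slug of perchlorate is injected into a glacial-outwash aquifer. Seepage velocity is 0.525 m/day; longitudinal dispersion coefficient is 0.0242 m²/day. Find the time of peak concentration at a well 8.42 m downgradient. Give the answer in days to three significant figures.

16.0 days

For the 1D instantaneous-source solution, setting ∂C/∂t = 0 at fixed x gives v²t² + 2Dt − x² = 0, so t = (√(D² + v²x²) − D)/v².
√(D² + v²x²) = √(0.0242² + 0.525² × 8.42²) = 4.421; v² = 0.275625.
t = (4.421 − 0.0242)/0.275625 = 16.0 days (vs. the pure-advection estimate x/v = 16.0 d).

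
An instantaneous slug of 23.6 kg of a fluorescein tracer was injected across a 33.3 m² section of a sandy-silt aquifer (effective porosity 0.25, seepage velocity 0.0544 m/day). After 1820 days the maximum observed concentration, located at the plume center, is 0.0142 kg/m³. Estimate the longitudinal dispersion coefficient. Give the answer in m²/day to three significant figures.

1.74 m²/day

At the plume center C_max = M/(n_e·A·√(4πDt)), so D = M²/(4πt·(n_e·A·C_max)²).
n_e·A·C_max = 0.25 × 33.3 × 0.0142 = 0.1182 kg/m.
D = 23.6²/(4π × 1820 × 0.1182²) = 1.74 m²/day.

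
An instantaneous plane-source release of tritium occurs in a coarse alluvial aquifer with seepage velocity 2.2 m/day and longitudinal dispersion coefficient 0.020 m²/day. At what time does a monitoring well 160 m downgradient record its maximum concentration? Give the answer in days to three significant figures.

For the 1D instantaneous-source solution, setting ∂C/∂t = 0 at fixed x gives v²t² + 2Dt − x² = 0, so t = (√(D² + v²x²) − D)/v².
√(D² + v²x²) = √(0.020² + 2.2² × 160²) = 352.0; v² = 4.84.
t = (352.0 − 0.020)/4.84 = 72.7 days (vs. the pure-advection estimate x/v = 72.7 d).

72.7 days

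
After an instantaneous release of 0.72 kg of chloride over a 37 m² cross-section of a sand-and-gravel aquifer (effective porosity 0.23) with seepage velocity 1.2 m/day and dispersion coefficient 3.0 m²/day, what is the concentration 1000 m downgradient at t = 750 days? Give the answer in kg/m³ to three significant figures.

0.000166 kg/m³

For an instantaneous plane source, C(x,t) = M/(n_e·A·√(4πDt)) · exp(−(x−vt)²/(4Dt)), with n_e·A the pore (flow) area.
Plume center vt = 1.2 × 750 = 900 m, so the well at 1000 m is 100 m downgradient of the peak.
√(4πDt) = 168.1 m, giving peak height M/(n_e·A·√(4πDt)) = 0.72/(0.23 × 37 × 168.1) = 0.0005033 kg/m³.
(x−vt)²/(4Dt) = (100)²/(4 × 3.0 × 750) = 1.111; exp(−1.111) = 0.3292.
C = 0.0005033 × 0.3292 = 0.000166 kg/m³.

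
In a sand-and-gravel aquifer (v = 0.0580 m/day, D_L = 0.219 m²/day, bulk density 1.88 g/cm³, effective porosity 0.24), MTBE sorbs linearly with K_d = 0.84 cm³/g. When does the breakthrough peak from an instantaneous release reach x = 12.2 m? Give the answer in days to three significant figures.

1180 days

Retardation factor R = 1 + ρ_b·K_d/n = 1 + 1.88 × 0.84/0.24 = 7.580.
Sorption retards both mechanisms: v_R = v/R = 0.007652 m/day, D_R = D/R = 0.02889 m²/day.
Peak time from v_R²t² + 2D_R t − x² = 0: t = (√(D_R² + v_R²x²) − D_R)/v_R².
√(D_R² + v_R²x²) = √(0.02889² + 0.007652² × 12.2²) = 0.09772; v_R² = 5.855e-05.
t = (0.09772 − 0.02889)/5.855e-05 = 1180 days.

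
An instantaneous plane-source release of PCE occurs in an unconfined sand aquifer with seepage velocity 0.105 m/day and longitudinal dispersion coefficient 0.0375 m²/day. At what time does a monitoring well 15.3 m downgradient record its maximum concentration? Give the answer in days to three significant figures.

142 days

For the 1D instantaneous-source solution, setting ∂C/∂t = 0 at fixed x gives v²t² + 2Dt − x² = 0, so t = (√(D² + v²x²) − D)/v².
√(D² + v²x²) = √(0.0375² + 0.105² × 15.3²) = 1.607; v² = 0.011025.
t = (1.607 − 0.0375)/0.011025 = 142 days (vs. the pure-advection estimate x/v = 146 d).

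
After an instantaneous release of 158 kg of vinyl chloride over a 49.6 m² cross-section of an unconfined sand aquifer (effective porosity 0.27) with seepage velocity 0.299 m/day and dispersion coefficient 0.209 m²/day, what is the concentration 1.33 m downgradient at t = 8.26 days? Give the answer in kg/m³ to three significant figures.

2.10 kg/m³

For an instantaneous plane source, C(x,t) = M/(n_e·A·√(4πDt)) · exp(−(x−vt)²/(4Dt)), with n_e·A the pore (flow) area.
Plume center vt = 0.299 × 8.26 = 2.46974 m, so the well at 1.33 m is 1.13974 m upgradient of the peak.
√(4πDt) = 4.658 m, giving peak height M/(n_e·A·√(4πDt)) = 158/(0.27 × 49.6 × 4.658) = 2.533 kg/m³.
(x−vt)²/(4Dt) = (-1.13974)²/(4 × 0.209 × 8.26) = 0.1881; exp(−0.1881) = 0.8285.
C = 2.533 × 0.8285 = 2.10 kg/m³.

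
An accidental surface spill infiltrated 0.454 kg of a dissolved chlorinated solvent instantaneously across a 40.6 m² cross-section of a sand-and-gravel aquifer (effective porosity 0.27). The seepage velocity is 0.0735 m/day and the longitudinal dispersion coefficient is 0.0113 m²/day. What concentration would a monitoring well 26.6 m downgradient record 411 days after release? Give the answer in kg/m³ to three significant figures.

For an instantaneous plane source, C(x,t) = M/(n_e·A·√(4πDt)) · exp(−(x−vt)²/(4Dt)), with n_e·A the pore (flow) area.
Plume center vt = 0.0735 × 411 = 30.2085 m, so the well at 26.6 m is 3.6085 m upgradient of the peak.
√(4πDt) = 7.640 m, giving peak height M/(n_e·A·√(4πDt)) = 0.454/(0.27 × 40.6 × 7.640) = 0.005421 kg/m³.
(x−vt)²/(4Dt) = (-3.6085)²/(4 × 0.0113 × 411) = 0.7009; exp(−0.7009) = 0.4961.
C = 0.005421 × 0.4961 = 0.00269 kg/m³.

0.00269 kg/m³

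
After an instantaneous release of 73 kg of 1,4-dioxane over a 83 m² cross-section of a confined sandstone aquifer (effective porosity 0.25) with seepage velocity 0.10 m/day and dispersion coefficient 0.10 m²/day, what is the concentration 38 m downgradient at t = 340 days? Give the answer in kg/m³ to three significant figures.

For an instantaneous plane source, C(x,t) = M/(n_e·A·√(4πDt)) · exp(−(x−vt)²/(4Dt)), with n_e·A the pore (flow) area.
Plume center vt = 0.10 × 340 = 34 m, so the well at 38 m is 4 m downgradient of the peak.
√(4πDt) = 20.67 m, giving peak height M/(n_e·A·√(4πDt)) = 73/(0.25 × 83 × 20.67) = 0.1702 kg/m³.
(x−vt)²/(4Dt) = (4)²/(4 × 0.10 × 340) = 0.1176; exp(−0.1176) = 0.8891.
C = 0.1702 × 0.8891 = 0.151 kg/m³.

0.151 kg/m³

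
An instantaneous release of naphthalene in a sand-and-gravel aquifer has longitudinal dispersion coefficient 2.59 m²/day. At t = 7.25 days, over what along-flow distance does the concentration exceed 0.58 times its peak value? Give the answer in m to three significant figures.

The plume is Gaussian with σ = √(2Dt) = √(2 × 2.59 × 7.25) = 6.128 m.
C/C_peak = exp(−Δx²/(2σ²)) = 0.58 ⇒ Δx = σ·√(−2 ln 0.58) = 6.128 × 1.044 = 6.398 m.
Width = 2Δx = 12.8 m.

12.8 m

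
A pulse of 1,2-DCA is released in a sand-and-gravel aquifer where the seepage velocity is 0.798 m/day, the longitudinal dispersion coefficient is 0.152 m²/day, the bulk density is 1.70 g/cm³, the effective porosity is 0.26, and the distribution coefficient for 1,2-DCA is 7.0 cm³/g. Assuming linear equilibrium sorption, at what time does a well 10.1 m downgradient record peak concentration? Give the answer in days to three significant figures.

Retardation factor R = 1 + ρ_b·K_d/n = 1 + 1.70 × 7.0/0.26 = 46.77.
Sorption retards both mechanisms: v_R = v/R = 0.01706 m/day, D_R = D/R = 0.003250 m²/day.
Peak time from v_R²t² + 2D_R t − x² = 0: t = (√(D_R² + v_R²x²) − D_R)/v_R².
√(D_R² + v_R²x²) = √(0.003250² + 0.01706² × 10.1²) = 0.1723; v_R² = 0.0002910.
t = (0.1723 − 0.003250)/0.0002910 = 581 days.

581 days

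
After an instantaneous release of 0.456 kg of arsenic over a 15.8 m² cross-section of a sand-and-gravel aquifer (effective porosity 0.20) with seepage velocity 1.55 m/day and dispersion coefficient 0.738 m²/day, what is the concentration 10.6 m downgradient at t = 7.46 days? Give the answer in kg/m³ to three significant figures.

For an instantaneous plane source, C(x,t) = M/(n_e·A·√(4πDt)) · exp(−(x−vt)²/(4Dt)), with n_e·A the pore (flow) area.
Plume center vt = 1.55 × 7.46 = 11.563 m, so the well at 10.6 m is 0.963 m upgradient of the peak.
√(4πDt) = 8.318 m, giving peak height M/(n_e·A·√(4πDt)) = 0.456/(0.20 × 15.8 × 8.318) = 0.01735 kg/m³.
(x−vt)²/(4Dt) = (-0.963)²/(4 × 0.738 × 7.46) = 0.04211; exp(−0.04211) = 0.9588.
C = 0.01735 × 0.9588 = 0.0166 kg/m³.

0.0166 kg/m³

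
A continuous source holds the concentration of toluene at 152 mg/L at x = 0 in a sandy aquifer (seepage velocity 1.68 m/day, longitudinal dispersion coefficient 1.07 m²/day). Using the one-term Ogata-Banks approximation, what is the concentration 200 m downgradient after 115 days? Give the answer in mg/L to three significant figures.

50.5 mg/L

For a continuous step input, C/C₀ ≈ ½·erfc((x−vt)/(2√(Dt))).
vt = 1.68 × 115 = 193.2 m and 2√(Dt) = 2√(1.07 × 115) = 22.19 m.
Argument (x−vt)/(2√(Dt)) = (200 − 193.2)/22.19 = 0.3064; ½·erfc(0.3064) = 0.3324.
C = 152 × 0.3324 = 50.5 mg/L.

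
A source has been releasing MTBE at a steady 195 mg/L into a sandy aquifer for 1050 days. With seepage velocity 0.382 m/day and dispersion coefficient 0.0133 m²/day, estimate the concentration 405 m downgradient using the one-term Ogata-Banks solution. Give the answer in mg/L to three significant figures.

For a continuous step input, C/C₀ ≈ ½·erfc((x−vt)/(2√(Dt))).
vt = 0.382 × 1050 = 401.1 m and 2√(Dt) = 2√(0.0133 × 1050) = 7.474 m.
Argument (x−vt)/(2√(Dt)) = (405 − 401.1)/7.474 = 0.5218; ½·erfc(0.5218) = 0.2303.
C = 195 × 0.2303 = 44.9 mg/L.

44.9 mg/L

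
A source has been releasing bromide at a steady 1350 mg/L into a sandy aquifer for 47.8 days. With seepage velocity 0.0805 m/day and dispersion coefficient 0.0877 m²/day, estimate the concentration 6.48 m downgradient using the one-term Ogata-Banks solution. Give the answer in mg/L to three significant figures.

For a continuous step input, C/C₀ ≈ ½·erfc((x−vt)/(2√(Dt))).
vt = 0.0805 × 47.8 = 3.8479 m and 2√(Dt) = 2√(0.0877 × 47.8) = 4.095 m.
Argument (x−vt)/(2√(Dt)) = (6.48 − 3.8479)/4.095 = 0.6428; ½·erfc(0.6428) = 0.1817.
C = 1350 × 0.1817 = 245 mg/L.

245 mg/L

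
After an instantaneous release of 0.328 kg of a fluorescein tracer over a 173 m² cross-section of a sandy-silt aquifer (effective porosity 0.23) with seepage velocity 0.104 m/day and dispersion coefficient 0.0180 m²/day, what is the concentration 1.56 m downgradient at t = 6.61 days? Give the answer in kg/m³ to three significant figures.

For an instantaneous plane source, C(x,t) = M/(n_e·A·√(4πDt)) · exp(−(x−vt)²/(4Dt)), with n_e·A the pore (flow) area.
Plume center vt = 0.104 × 6.61 = 0.68744 m, so the well at 1.56 m is 0.87256 m downgradient of the peak.
√(4πDt) = 1.223 m, giving peak height M/(n_e·A·√(4πDt)) = 0.328/(0.23 × 173 × 1.223) = 0.006740 kg/m³.
(x−vt)²/(4Dt) = (0.87256)²/(4 × 0.0180 × 6.61) = 1.600; exp(−1.600) = 0.2019.
C = 0.006740 × 0.2019 = 0.00136 kg/m³.

0.00136 kg/m³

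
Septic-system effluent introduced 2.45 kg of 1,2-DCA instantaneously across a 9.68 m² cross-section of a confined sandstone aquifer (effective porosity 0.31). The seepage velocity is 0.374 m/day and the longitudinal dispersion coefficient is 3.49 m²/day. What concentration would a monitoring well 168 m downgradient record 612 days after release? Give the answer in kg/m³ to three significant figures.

0.00323 kg/m³

For an instantaneous plane source, C(x,t) = M/(n_e·A·√(4πDt)) · exp(−(x−vt)²/(4Dt)), with n_e·A the pore (flow) area.
Plume center vt = 0.374 × 612 = 228.888 m, so the well at 168 m is 60.888 m upgradient of the peak.
√(4πDt) = 163.8 m, giving peak height M/(n_e·A·√(4πDt)) = 2.45/(0.31 × 9.68 × 163.8) = 0.004984 kg/m³.
(x−vt)²/(4Dt) = (-60.888)²/(4 × 3.49 × 612) = 0.4339; exp(−0.4339) = 0.6480.
C = 0.004984 × 0.6480 = 0.00323 kg/m³.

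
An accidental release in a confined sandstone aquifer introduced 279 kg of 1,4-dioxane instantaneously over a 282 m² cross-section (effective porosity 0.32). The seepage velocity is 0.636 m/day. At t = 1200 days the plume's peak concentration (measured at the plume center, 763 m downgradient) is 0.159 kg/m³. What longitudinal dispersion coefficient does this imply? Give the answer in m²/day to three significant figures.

0.0251 m²/day

At the plume center C_max = M/(n_e·A·√(4πDt)), so D = M²/(4πt·(n_e·A·C_max)²).
n_e·A·C_max = 0.32 × 282 × 0.159 = 14.35 kg/m.
D = 279²/(4π × 1200 × 14.35²) = 0.0251 m²/day.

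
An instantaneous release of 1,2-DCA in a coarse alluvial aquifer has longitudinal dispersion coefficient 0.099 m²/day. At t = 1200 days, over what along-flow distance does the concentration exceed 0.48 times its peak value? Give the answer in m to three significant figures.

The plume is Gaussian with σ = √(2Dt) = √(2 × 0.099 × 1200) = 15.41 m.
C/C_peak = exp(−Δx²/(2σ²)) = 0.48 ⇒ Δx = σ·√(−2 ln 0.48) = 15.41 × 1.212 = 18.68 m.
Width = 2Δx = 37.4 m.

37.4 m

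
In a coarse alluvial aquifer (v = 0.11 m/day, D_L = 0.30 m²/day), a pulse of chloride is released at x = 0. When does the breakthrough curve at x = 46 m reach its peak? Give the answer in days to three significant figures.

394 days

For the 1D instantaneous-source solution, setting ∂C/∂t = 0 at fixed x gives v²t² + 2Dt − x² = 0, so t = (√(D² + v²x²) − D)/v².
√(D² + v²x²) = √(0.30² + 0.11² × 46²) = 5.069; v² = 0.0121.
t = (5.069 − 0.30)/0.0121 = 394 days (vs. the pure-advection estimate x/v = 418 d).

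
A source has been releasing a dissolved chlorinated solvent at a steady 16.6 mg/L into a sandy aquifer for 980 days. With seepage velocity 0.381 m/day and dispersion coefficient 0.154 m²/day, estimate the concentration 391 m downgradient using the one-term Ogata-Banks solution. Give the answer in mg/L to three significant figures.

2.58 mg/L

For a continuous step input, C/C₀ ≈ ½·erfc((x−vt)/(2√(Dt))).
vt = 0.381 × 980 = 373.38 m and 2√(Dt) = 2√(0.154 × 980) = 24.57 m.
Argument (x−vt)/(2√(Dt)) = (391 − 373.38)/24.57 = 0.7171; ½·erfc(0.7171) = 0.1553.
C = 16.6 × 0.1553 = 2.58 mg/L.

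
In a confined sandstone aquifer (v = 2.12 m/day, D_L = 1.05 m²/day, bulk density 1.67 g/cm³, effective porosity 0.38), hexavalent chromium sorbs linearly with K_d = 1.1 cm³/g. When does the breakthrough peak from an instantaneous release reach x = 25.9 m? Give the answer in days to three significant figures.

Retardation factor R = 1 + ρ_b·K_d/n = 1 + 1.67 × 1.1/0.38 = 5.834.
Sorption retards both mechanisms: v_R = v/R = 0.3634 m/day, D_R = D/R = 0.1800 m²/day.
Peak time from v_R²t² + 2D_R t − x² = 0: t = (√(D_R² + v_R²x²) − D_R)/v_R².
√(D_R² + v_R²x²) = √(0.1800² + 0.3634² × 25.9²) = 9.414; v_R² = 0.1321.
t = (9.414 − 0.1800)/0.1321 = 69.9 days.

69.9 days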